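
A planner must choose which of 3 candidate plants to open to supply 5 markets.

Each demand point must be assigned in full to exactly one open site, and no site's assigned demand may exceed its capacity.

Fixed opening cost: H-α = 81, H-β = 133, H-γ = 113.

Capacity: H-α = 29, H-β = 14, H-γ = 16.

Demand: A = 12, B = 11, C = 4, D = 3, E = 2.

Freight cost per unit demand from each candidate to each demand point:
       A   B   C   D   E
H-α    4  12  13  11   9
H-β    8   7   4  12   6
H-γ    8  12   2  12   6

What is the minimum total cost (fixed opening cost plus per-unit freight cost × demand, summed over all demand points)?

Open {H-α, H-γ}; cheapest assignment that respects the capacities:
  H-α (cap 29, load 26): A, B, D — cost 12×4 + 11×12 + 3×11 = 213
  H-γ (cap 16, load 6): C, E — cost 4×2 + 2×6 = 20
  Shipping 233, fixed 194 → total 427.
  Any other capacity-feasible assignment to {H-α, H-γ} ships for at least 233.
Compare {H-α, H-β}: its best feasible assignment gives total 436.
Compare {H-α, H-β, H-γ}: its best feasible assignment gives total 505.
Every other set of open sites that can feasibly serve all demand totals ≥ 436 even under its best assignment. Minimum: 427.

427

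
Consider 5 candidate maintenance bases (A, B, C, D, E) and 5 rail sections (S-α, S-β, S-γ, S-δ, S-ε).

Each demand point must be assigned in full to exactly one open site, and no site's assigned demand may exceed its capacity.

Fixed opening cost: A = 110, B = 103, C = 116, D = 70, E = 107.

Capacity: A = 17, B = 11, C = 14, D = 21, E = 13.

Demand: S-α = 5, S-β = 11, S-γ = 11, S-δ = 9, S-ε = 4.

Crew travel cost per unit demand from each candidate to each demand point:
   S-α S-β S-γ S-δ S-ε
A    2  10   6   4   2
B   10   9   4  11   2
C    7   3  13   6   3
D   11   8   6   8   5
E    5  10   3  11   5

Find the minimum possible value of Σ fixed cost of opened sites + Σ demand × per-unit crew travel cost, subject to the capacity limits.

461

Open {A, C, D}; cheapest assignment that respects the capacities:
  A (cap 17, load 14): S-α, S-δ — cost 5×2 + 9×4 = 46
  C (cap 14, load 11): S-β — cost 11×3 = 33
  D (cap 21, load 15): S-γ, S-ε — cost 11×6 + 4×5 = 86
  Shipping 165, fixed 296 → total 461.
  Any other capacity-feasible assignment to {A, C, D} ships for at least 165.
Compare {A, D, E}: its best feasible assignment gives total 474.
Compare {A, B, D}: its best feasible assignment gives total 481.
Every other set of open sites that can feasibly serve all demand totals ≥ 474 even under its best assignment. Minimum: 461.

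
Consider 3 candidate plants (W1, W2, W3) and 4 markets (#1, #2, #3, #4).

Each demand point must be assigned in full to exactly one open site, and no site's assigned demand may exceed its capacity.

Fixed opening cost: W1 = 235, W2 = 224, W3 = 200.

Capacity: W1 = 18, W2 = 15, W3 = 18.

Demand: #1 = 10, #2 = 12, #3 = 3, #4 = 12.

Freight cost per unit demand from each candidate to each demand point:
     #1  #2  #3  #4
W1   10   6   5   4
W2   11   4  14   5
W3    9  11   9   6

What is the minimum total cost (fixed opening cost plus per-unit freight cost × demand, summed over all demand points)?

860

Open {W1, W2, W3}; cheapest assignment that respects the capacities:
  W1 (cap 18, load 15): #3, #4 — cost 3×5 + 12×4 = 63
  W2 (cap 15, load 12): #2 — cost 12×4 = 48
  W3 (cap 18, load 10): #1 — cost 10×9 = 90
  Shipping 201, fixed 659 → total 860.
  Any other capacity-feasible assignment to {W1, W2, W3} ships for at least 201.
Total demand is 37 and no other set of sites has combined capacity ≥ 37, so {W1, W2, W3} is the only feasible choice of open sites. Minimum: 860.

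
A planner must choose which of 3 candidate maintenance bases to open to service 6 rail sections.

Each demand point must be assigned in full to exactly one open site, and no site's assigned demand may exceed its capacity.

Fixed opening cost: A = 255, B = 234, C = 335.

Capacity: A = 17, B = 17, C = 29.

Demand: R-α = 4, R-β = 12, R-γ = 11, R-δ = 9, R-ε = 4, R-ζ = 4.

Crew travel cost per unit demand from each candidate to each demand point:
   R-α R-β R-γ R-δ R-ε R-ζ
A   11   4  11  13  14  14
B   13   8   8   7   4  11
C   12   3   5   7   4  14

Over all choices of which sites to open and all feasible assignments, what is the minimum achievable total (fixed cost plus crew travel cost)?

Open {B, C}; cheapest assignment that respects the capacities:
  B (cap 17, load 17): R-δ, R-ε, R-ζ — cost 9×7 + 4×4 + 4×11 = 123
  C (cap 29, load 27): R-α, R-β, R-γ — cost 4×12 + 12×3 + 11×5 = 139
  Shipping 262, fixed 569 → total 831.
  Any other capacity-feasible assignment to {B, C} ships for at least 262.
Compare {A, C}: its best feasible assignment gives total 872.
Compare {A, B, C}: its best feasible assignment gives total 1082.
Every other set of open sites that can feasibly serve all demand totals ≥ 872 even under its best assignment. Minimum: 831.

831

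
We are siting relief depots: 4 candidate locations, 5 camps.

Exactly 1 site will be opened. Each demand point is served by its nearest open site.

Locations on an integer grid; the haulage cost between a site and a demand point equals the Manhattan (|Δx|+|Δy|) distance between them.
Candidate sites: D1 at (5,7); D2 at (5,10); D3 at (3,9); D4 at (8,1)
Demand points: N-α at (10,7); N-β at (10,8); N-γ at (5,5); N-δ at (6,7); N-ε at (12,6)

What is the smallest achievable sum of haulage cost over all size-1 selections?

Open {D1}.
  N-α→D1 5, N-β→D1 6, N-γ→D1 2, N-δ→D1 1, N-ε→D1 8  ⇒ total 22.
Compare {D2}: total 35.
Compare {D3}: total 40.
No size-1 selection does better; minimum is 22.

22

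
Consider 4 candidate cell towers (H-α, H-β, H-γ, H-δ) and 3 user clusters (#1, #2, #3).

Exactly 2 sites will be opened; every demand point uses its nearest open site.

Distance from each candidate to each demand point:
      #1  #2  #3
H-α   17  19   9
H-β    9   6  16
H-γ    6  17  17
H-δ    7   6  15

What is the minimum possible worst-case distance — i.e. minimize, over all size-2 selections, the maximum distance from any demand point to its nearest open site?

Open {H-α, H-β}.
  Farthest demand point is #1 at distance 9 (to H-β); all others are ≤ 9.
With {H-α, H-δ} the worst case is 9.
With {H-β, H-δ} the worst case is 15.
No size-2 selection achieves below 9.

9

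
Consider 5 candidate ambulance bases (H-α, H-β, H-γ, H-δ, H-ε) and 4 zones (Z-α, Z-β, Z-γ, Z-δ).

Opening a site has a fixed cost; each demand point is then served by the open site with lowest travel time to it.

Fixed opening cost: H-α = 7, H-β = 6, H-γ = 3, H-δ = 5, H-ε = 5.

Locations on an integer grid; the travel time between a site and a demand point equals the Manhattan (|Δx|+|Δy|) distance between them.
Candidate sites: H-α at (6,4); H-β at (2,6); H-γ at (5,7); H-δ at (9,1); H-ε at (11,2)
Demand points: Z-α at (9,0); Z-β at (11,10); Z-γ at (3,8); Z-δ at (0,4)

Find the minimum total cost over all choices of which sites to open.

29

Open {H-γ, H-δ}: assign each demand point to its cheapest open site.
  Z-α→H-δ 1, Z-β→H-γ 9, Z-γ→H-γ 3, Z-δ→H-γ 8
  travel time 21, fixed 8 → total 29.
Compare {H-β, H-δ}: travel time 19 + fixed 11 = 30.
Compare {H-β, H-ε}: travel time 19 + fixed 11 = 30.
Compare {H-γ, H-ε}: travel time 23 + fixed 8 = 31.
All other subsets cost ≥ 30. Minimum total cost: 29.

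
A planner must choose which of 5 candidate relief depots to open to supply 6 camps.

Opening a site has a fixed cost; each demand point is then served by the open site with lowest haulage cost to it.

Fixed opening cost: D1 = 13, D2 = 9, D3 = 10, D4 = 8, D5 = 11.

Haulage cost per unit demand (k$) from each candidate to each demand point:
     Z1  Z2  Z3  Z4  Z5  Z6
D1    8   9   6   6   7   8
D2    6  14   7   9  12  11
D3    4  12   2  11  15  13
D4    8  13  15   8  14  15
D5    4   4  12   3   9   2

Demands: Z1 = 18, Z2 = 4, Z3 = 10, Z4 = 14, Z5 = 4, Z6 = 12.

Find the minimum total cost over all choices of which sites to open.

Open {D3, D5}: assign each demand point to its cheapest open site.
  Z1→D3 18×4=72, Z2→D5 4×4=16, Z3→D3 10×2=20, Z4→D5 14×3=42, Z5→D5 4×9=36, Z6→D5 12×2=24
  haulage cost 210, fixed 21 → total 231.
Compare {D1, D3, D5}: haulage cost 202 + fixed 34 = 236.
Compare {D3, D4, D5}: haulage cost 210 + fixed 29 = 239.
Compare {D2, D3, D5}: haulage cost 210 + fixed 30 = 240.
All other subsets cost ≥ 236. Minimum total cost: 231.

231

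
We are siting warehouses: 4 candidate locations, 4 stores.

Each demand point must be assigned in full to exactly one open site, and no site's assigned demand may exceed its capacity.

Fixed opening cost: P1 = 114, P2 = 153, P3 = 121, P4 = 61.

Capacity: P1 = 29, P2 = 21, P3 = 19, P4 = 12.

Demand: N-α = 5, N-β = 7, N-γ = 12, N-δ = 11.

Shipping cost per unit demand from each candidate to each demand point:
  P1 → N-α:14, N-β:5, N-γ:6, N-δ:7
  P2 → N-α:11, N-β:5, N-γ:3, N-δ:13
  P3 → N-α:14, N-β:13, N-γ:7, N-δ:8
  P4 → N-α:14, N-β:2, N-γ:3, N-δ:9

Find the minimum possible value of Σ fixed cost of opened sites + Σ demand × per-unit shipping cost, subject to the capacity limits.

393

Open {P1, P4}; cheapest assignment that respects the capacities:
  P1 (cap 29, load 23): N-α, N-β, N-δ — cost 5×14 + 7×5 + 11×7 = 182
  P4 (cap 12, load 12): N-γ — cost 12×3 = 36
  Shipping 218, fixed 175 → total 393.
  Any other capacity-feasible assignment to {P1, P4} ships for at least 218.
Compare {P1, P2}: its best feasible assignment gives total 470.
Compare {P1, P3}: its best feasible assignment gives total 500.
Every other set of open sites that can feasibly serve all demand totals ≥ 470 even under its best assignment. Minimum: 393.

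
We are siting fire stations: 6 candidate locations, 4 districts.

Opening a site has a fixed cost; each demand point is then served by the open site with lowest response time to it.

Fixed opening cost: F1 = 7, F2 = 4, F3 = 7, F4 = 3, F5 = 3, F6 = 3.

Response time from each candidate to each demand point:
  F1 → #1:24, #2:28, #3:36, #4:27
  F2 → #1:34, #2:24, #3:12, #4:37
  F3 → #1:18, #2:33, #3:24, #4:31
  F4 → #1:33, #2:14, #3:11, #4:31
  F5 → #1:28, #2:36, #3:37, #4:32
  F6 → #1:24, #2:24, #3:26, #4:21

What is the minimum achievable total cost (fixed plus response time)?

Open {F4, F6}: assign each demand point to its cheapest open site.
  #1→F6 24, #2→F4 14, #3→F4 11, #4→F6 21
  response time 70, fixed 6 → total 76.
Compare {F3, F4, F6}: response time 64 + fixed 13 = 77.
Compare {F4, F5, F6}: response time 70 + fixed 9 = 79.
Compare {F2, F4, F6}: response time 70 + fixed 10 = 80.
All other subsets cost ≥ 77. Minimum total cost: 76.

76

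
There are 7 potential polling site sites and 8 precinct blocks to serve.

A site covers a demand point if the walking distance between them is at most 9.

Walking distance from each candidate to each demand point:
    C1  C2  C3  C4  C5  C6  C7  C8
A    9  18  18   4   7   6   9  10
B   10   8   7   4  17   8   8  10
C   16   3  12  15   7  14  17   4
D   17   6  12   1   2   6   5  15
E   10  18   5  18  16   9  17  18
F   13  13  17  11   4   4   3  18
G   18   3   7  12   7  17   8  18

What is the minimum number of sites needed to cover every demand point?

Coverage sets (demand points within 9 of each site):
  A: {C1, C4, C5, C6, C7}
  B: {C2, C3, C4, C6, C7}
  C: {C2, C5, C8}
  D: {C2, C4, C5, C6, C7}
  E: {C3, C6}
  F: {C5, C6, C7}
  G: {C2, C3, C5, C7}
No 2 sites suffice: every size-2 union leaves at least one demand point uncovered.
But {A, B, C} covers everything, so the minimum is 3.

3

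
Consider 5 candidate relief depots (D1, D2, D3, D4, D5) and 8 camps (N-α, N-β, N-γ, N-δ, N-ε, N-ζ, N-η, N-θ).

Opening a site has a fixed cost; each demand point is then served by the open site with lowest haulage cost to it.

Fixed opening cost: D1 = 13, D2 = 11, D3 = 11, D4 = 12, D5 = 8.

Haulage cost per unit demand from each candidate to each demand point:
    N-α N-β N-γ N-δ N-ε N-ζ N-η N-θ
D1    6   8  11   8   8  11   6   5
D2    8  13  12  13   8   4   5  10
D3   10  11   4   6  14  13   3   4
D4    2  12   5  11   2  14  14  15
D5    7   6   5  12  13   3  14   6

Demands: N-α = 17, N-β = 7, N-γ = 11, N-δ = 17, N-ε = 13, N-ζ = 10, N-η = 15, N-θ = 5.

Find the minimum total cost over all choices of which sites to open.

Open {D3, D4, D5}: assign each demand point to its cheapest open site.
  N-α→D4 17×2=34, N-β→D5 7×6=42, N-γ→D3 11×4=44, N-δ→D3 17×6=102, N-ε→D4 13×2=26, N-ζ→D5 10×3=30, N-η→D3 15×3=45, N-θ→D3 5×4=20
  haulage cost 343, fixed 31 → total 374.
Compare {D2, D3, D4, D5}: haulage cost 343 + fixed 42 = 385.
Compare {D1, D3, D4, D5}: haulage cost 343 + fixed 44 = 387.
Compare {D1, D2, D3, D4, D5}: haulage cost 343 + fixed 55 = 398.
All other subsets cost ≥ 385. Minimum total cost: 374.

374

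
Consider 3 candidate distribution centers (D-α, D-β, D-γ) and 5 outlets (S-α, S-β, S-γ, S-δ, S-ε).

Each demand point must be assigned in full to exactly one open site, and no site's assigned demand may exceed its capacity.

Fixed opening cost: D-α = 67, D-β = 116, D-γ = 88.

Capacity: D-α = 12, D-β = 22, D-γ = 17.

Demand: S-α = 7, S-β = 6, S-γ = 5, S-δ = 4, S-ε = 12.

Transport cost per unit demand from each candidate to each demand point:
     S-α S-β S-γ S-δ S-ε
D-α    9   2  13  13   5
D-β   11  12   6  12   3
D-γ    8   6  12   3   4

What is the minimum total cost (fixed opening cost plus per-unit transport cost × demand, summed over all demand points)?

Open {D-β, D-γ}; cheapest assignment that respects the capacities:
  D-β (cap 22, load 17): S-γ, S-ε — cost 5×6 + 12×3 = 66
  D-γ (cap 17, load 17): S-α, S-β, S-δ — cost 7×8 + 6×6 + 4×3 = 104
  Shipping 170, fixed 204 → total 374.
  Any other capacity-feasible assignment to {D-β, D-γ} ships for at least 170.
Compare {D-α, D-β, D-γ}: its best feasible assignment gives total 417.
Compare {D-α, D-β}: its best feasible assignment gives total 467.
Every other set of open sites that can feasibly serve all demand totals ≥ 417 even under its best assignment. Minimum: 374.

374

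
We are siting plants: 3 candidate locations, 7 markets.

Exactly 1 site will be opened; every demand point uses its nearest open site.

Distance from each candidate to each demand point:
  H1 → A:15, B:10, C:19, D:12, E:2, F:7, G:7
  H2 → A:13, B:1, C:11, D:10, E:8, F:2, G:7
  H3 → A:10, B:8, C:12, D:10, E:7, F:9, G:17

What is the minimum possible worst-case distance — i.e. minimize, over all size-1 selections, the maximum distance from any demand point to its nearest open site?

13

Open {H2}.
  Farthest demand point is A at distance 13 (to H2); all others are ≤ 13.
With {H3} the worst case is 17.
With {H1} the worst case is 19.
No size-1 selection achieves below 13.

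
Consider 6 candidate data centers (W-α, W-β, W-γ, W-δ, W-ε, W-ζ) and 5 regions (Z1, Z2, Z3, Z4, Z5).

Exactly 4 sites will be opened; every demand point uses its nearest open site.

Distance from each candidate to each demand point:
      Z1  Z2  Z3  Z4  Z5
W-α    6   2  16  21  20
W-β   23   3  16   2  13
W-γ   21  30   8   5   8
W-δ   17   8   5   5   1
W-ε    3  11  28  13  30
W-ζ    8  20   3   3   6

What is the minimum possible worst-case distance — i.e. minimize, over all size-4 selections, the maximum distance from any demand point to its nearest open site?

3

Open {W-α, W-δ, W-ε, W-ζ}.
  Farthest demand point is Z1 at distance 3 (to W-ε); all others are ≤ 3.
With {W-β, W-δ, W-ε, W-ζ} the worst case is 3.
With {W-α, W-β, W-δ, W-ε} the worst case is 5.
No size-4 selection achieves below 3.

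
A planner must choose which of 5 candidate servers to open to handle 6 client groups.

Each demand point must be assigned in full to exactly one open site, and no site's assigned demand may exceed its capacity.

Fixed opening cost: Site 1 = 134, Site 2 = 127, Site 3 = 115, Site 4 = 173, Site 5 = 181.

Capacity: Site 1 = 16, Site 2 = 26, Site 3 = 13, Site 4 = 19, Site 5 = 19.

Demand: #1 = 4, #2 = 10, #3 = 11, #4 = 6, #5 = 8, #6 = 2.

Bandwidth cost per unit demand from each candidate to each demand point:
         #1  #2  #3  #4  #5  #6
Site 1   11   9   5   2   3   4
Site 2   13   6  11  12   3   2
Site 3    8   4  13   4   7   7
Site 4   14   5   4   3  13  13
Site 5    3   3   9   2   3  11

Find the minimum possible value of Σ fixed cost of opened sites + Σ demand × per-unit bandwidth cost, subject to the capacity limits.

Open {Site 2, Site 4}; cheapest assignment that respects the capacities:
  Site 2 (cap 26, load 24): #1, #2, #5, #6 — cost 4×13 + 10×6 + 8×3 + 2×2 = 140
  Site 4 (cap 19, load 17): #3, #4 — cost 11×4 + 6×3 = 62
  Shipping 202, fixed 300 → total 502.
  Any other capacity-feasible assignment to {Site 2, Site 4} ships for at least 202.
Compare {Site 1, Site 2}: its best feasible assignment gives total 520.
Compare {Site 2, Site 5}: its best feasible assignment gives total 541.
Every other set of open sites that can feasibly serve all demand totals ≥ 520 even under its best assignment. Minimum: 502.

502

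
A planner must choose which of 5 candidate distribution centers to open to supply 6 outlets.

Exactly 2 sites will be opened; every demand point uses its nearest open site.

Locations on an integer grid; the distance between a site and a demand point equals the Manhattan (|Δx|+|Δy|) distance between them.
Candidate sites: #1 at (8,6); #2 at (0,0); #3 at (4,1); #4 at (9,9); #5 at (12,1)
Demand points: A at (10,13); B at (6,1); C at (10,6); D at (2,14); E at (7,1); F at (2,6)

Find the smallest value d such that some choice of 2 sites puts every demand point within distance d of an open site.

12

Open {#1, #4}.
  Farthest demand point is D at distance 12 (to #4); all others are ≤ 12.
With {#2, #4} the worst case is 12.
With {#3, #4} the worst case is 12.
No size-2 selection achieves below 12.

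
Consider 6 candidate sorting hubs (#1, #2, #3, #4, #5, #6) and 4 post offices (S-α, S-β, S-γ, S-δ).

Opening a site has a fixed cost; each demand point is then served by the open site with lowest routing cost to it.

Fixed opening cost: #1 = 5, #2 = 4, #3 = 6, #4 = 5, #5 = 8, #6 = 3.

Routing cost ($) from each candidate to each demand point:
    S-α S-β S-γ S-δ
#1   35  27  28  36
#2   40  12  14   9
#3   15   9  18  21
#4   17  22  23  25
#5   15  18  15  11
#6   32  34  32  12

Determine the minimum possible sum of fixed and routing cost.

57

Open {#2, #3}: assign each demand point to its cheapest open site.
  S-α→#3 15, S-β→#3 9, S-γ→#2 14, S-δ→#2 9
  routing cost 47, fixed 10 → total 57.
Compare {#2, #3, #6}: routing cost 47 + fixed 13 = 60.
Compare {#2, #4}: routing cost 52 + fixed 9 = 61.
Compare {#2, #5}: routing cost 50 + fixed 12 = 62.
All other subsets cost ≥ 60. Minimum total cost: 57.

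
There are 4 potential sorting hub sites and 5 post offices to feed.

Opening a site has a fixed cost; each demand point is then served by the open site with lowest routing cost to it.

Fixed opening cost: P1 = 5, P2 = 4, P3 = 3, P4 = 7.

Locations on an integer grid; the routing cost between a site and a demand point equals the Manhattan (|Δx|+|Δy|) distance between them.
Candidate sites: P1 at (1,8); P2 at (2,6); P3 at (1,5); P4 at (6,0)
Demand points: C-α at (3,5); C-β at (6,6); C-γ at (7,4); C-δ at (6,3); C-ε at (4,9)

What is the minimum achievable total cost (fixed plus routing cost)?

Open {P2}: assign each demand point to its cheapest open site.
  C-α→P2 2, C-β→P2 4, C-γ→P2 7, C-δ→P2 7, C-ε→P2 5
  routing cost 25, fixed 4 → total 29.
Compare {P2, P4}: routing cost 19 + fixed 11 = 30.
Compare {P3}: routing cost 29 + fixed 3 = 32.
Compare {P2, P3}: routing cost 25 + fixed 7 = 32.
All other subsets cost ≥ 30. Minimum total cost: 29.

29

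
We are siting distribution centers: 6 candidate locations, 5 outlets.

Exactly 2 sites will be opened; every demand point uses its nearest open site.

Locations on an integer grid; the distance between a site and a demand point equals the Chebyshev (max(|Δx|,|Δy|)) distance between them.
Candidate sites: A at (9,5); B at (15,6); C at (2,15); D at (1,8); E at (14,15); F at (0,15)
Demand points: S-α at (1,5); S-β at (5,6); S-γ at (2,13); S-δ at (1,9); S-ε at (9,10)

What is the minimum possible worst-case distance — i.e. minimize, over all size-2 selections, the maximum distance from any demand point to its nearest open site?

5

Open {A, D}.
  Farthest demand point is S-γ at distance 5 (to D); all others are ≤ 5.
With {D, E} the worst case is 5.
With {B, D} the worst case is 6.
No size-2 selection achieves below 5.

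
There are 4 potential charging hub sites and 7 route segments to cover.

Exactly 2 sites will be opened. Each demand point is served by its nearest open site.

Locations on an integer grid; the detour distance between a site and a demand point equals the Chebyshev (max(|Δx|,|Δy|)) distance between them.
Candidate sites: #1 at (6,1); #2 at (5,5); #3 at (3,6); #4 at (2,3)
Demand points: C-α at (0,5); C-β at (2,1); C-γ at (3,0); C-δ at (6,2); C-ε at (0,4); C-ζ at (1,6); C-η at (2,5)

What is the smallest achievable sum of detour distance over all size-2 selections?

15

Open {#1, #4}.
  C-α→#4 2, C-β→#4 2, C-γ→#1 3, C-δ→#1 1, C-ε→#4 2, C-ζ→#4 3, C-η→#4 2  ⇒ total 15.
Compare {#3, #4}: total 16.
Compare {#1, #3}: total 17.
No size-2 selection does better; minimum is 15.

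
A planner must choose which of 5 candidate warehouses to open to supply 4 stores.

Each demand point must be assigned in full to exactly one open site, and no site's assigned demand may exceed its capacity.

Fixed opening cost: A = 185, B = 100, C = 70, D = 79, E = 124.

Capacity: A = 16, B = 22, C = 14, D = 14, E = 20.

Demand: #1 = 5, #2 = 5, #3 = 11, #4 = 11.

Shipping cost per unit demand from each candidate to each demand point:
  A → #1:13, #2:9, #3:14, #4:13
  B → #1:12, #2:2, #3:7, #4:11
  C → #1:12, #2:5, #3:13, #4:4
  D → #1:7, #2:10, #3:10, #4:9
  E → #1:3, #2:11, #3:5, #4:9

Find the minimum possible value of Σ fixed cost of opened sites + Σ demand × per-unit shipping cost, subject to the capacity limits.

361

Open {B, C}; cheapest assignment that respects the capacities:
  B (cap 22, load 21): #1, #2, #3 — cost 5×12 + 5×2 + 11×7 = 147
  C (cap 14, load 11): #4 — cost 11×4 = 44
  Shipping 191, fixed 170 → total 361.
  Any other capacity-feasible assignment to {B, C} ships for at least 191.
Compare {B, C, D}: its best feasible assignment gives total 415.
Compare {B, C, E}: its best feasible assignment gives total 418.
Every other set of open sites that can feasibly serve all demand totals ≥ 415 even under its best assignment. Minimum: 361.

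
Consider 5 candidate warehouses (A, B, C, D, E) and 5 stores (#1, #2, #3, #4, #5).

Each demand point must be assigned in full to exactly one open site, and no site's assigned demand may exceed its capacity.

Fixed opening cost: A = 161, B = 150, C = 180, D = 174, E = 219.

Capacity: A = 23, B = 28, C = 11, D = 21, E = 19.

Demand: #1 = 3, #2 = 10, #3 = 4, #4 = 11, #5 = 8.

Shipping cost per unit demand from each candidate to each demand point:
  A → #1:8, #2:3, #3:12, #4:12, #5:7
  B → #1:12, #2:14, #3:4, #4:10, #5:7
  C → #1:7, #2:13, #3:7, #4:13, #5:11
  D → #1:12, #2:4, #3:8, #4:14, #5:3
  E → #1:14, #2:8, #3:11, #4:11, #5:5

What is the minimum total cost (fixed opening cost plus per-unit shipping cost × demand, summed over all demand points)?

Open {A, B}; cheapest assignment that respects the capacities:
  A (cap 23, load 21): #1, #2, #5 — cost 3×8 + 10×3 + 8×7 = 110
  B (cap 28, load 15): #3, #4 — cost 4×4 + 11×10 = 126
  Shipping 236, fixed 311 → total 547.
  Any other capacity-feasible assignment to {A, B} ships for at least 236.
Compare {B, D}: its best feasible assignment gives total 550.
Compare {A, D}: its best feasible assignment gives total 589.
Every other set of open sites that can feasibly serve all demand totals ≥ 550 even under its best assignment. Minimum: 547.

547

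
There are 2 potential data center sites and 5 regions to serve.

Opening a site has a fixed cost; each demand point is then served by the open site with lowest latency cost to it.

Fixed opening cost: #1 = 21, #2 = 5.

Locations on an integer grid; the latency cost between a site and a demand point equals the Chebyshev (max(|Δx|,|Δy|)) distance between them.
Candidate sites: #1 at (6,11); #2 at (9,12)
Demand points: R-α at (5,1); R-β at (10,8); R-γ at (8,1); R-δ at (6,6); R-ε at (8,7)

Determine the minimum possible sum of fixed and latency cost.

42

Open {#2}: assign each demand point to its cheapest open site.
  R-α→#2 11, R-β→#2 4, R-γ→#2 11, R-δ→#2 6, R-ε→#2 5
  latency cost 37, fixed 5 → total 42.
Compare {#1}: latency cost 33 + fixed 21 = 54.
Compare {#1, #2}: latency cost 33 + fixed 26 = 59.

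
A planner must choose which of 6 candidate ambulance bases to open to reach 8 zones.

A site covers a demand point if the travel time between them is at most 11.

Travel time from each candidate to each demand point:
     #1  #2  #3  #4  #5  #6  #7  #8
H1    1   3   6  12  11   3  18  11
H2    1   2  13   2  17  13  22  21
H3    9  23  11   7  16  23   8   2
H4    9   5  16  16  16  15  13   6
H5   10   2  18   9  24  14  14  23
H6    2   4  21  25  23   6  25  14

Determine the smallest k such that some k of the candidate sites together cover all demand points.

2

Coverage sets (demand points within 11 of each site):
  H1: {#1, #2, #3, #5, #6, #8}
  H2: {#1, #2, #4}
  H3: {#1, #3, #4, #7, #8}
  H4: {#1, #2, #8}
  H5: {#1, #2, #4}
  H6: {#1, #2, #6}
No single site covers all 8 demand points.
But {H1, H3} covers everything, so the minimum is 2.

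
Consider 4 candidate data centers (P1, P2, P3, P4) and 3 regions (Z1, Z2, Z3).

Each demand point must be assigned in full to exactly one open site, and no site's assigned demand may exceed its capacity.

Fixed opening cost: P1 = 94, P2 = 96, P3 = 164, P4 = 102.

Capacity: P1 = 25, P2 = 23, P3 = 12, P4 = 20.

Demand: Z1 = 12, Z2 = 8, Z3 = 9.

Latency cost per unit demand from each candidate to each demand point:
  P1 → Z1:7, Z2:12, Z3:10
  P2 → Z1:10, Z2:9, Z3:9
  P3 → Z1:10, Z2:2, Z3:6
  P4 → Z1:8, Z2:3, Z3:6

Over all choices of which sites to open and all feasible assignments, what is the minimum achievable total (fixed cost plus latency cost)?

358

Open {P1, P4}; cheapest assignment that respects the capacities:
  P1 (cap 25, load 12): Z1 — cost 12×7 = 84
  P4 (cap 20, load 17): Z2, Z3 — cost 8×3 + 9×6 = 78
  Shipping 162, fixed 196 → total 358.
  Any other capacity-feasible assignment to {P1, P4} ships for at least 162.
Compare {P2, P4}: its best feasible assignment gives total 396.
Compare {P1, P2}: its best feasible assignment gives total 427.
Every other set of open sites that can feasibly serve all demand totals ≥ 396 even under its best assignment. Minimum: 358.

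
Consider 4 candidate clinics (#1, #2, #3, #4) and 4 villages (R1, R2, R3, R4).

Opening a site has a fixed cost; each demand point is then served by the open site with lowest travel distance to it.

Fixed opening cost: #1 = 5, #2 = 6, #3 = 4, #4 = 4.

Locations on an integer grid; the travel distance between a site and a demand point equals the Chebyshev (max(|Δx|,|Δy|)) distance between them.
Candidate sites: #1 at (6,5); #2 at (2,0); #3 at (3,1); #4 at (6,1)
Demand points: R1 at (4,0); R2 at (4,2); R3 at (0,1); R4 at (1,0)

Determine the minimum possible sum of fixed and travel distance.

11

Open {#3}: assign each demand point to its cheapest open site.
  R1→#3 1, R2→#3 1, R3→#3 3, R4→#3 2
  travel distance 7, fixed 4 → total 11.
Compare {#2}: travel distance 7 + fixed 6 = 13.
Compare {#2, #3}: travel distance 5 + fixed 10 = 15.
Compare {#3, #4}: travel distance 7 + fixed 8 = 15.
All other subsets cost ≥ 13. Minimum total cost: 11.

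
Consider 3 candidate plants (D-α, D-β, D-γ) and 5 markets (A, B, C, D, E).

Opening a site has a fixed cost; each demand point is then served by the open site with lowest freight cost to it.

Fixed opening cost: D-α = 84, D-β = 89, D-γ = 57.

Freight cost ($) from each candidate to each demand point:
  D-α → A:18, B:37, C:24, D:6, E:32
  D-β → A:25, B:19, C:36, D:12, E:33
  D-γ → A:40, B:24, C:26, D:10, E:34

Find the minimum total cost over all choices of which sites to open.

Open {D-γ}: assign each demand point to its cheapest open site.
  A→D-γ 40, B→D-γ 24, C→D-γ 26, D→D-γ 10, E→D-γ 34
  freight cost 134, fixed 57 → total 191.
Compare {D-α}: freight cost 117 + fixed 84 = 201.
Compare {D-β}: freight cost 125 + fixed 89 = 214.
Compare {D-α, D-γ}: freight cost 104 + fixed 141 = 245.
All other subsets cost ≥ 201. Minimum total cost: 191.

191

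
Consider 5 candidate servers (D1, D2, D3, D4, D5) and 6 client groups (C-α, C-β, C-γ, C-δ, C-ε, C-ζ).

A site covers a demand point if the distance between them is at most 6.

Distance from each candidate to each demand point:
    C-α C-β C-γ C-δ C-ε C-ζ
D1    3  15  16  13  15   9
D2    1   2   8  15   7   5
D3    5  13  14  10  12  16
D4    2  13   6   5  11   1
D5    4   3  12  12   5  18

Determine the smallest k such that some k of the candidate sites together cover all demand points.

Coverage sets (demand points within 6 of each site):
  D1: {C-α}
  D2: {C-α, C-β, C-ζ}
  D3: {C-α}
  D4: {C-α, C-γ, C-δ, C-ζ}
  D5: {C-α, C-β, C-ε}
No single site covers all 6 demand points.
But {D4, D5} covers everything, so the minimum is 2.

2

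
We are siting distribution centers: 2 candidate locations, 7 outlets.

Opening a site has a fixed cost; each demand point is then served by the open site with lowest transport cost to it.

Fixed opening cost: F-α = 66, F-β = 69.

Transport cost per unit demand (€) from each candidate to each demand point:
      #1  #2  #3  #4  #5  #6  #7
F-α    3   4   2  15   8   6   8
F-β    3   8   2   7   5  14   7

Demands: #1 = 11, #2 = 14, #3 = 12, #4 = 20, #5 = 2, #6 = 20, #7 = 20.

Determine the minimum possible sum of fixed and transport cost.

Open {F-α, F-β}: assign each demand point to its cheapest open site.
  #1→F-α 11×3=33, #2→F-α 14×4=56, #3→F-α 12×2=24, #4→F-β 20×7=140, #5→F-β 2×5=10, #6→F-α 20×6=120, #7→F-β 20×7=140
  transport cost 523, fixed 135 → total 658.
Compare {F-α}: transport cost 709 + fixed 66 = 775.
Compare {F-β}: transport cost 739 + fixed 69 = 808.

658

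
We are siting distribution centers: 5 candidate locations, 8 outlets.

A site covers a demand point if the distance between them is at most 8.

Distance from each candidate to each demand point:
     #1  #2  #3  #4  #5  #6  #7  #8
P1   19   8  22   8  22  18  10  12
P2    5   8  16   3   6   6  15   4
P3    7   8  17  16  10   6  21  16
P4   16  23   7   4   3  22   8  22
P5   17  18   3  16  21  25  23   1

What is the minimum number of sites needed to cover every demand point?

Coverage sets (demand points within 8 of each site):
  P1: {#2, #4}
  P2: {#1, #2, #4, #5, #6, #8}
  P3: {#1, #2, #6}
  P4: {#3, #4, #5, #7}
  P5: {#3, #8}
No single site covers all 8 demand points.
But {P2, P4} covers everything, so the minimum is 2.

2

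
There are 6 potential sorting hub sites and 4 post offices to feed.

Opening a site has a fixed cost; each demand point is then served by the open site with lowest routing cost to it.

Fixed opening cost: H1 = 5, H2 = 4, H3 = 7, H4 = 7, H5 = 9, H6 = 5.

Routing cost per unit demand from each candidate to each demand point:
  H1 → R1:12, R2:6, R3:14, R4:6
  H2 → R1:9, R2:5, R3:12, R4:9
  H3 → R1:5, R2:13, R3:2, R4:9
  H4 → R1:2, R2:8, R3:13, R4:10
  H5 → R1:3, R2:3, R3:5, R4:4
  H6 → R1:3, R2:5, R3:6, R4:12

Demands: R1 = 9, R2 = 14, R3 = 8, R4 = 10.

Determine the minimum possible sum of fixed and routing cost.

139

Open {H3, H4, H5}: assign each demand point to its cheapest open site.
  R1→H4 9×2=18, R2→H5 14×3=42, R3→H3 8×2=16, R4→H5 10×4=40
  routing cost 116, fixed 23 → total 139.
Compare {H3, H5}: routing cost 125 + fixed 16 = 141.
Compare {H2, H3, H4, H5}: routing cost 116 + fixed 27 = 143.
Compare {H1, H3, H4, H5}: routing cost 116 + fixed 28 = 144.
All other subsets cost ≥ 141. Minimum total cost: 139.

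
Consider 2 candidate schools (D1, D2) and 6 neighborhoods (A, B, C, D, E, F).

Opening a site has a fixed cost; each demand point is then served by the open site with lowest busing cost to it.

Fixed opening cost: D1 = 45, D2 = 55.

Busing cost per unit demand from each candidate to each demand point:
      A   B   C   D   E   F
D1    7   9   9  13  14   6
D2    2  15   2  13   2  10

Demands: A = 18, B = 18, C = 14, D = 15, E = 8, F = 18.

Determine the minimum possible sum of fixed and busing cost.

Open {D1, D2}: assign each demand point to its cheapest open site.
  A→D2 18×2=36, B→D1 18×9=162, C→D2 14×2=28, D→D1 15×13=195, E→D2 8×2=16, F→D1 18×6=108
  busing cost 545, fixed 100 → total 645.
Compare {D2}: busing cost 725 + fixed 55 = 780.
Compare {D1}: busing cost 829 + fixed 45 = 874.

645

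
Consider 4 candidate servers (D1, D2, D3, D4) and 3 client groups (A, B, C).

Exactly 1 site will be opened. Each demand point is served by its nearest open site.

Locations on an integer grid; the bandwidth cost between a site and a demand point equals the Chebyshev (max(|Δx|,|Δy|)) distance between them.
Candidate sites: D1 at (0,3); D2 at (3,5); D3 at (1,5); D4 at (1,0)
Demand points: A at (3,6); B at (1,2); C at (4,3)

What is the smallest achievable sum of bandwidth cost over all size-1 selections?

Open {D2}.
  A→D2 1, B→D2 3, C→D2 2  ⇒ total 6.
Compare {D1}: total 8.
Compare {D3}: total 8.
No size-1 selection does better; minimum is 6.

6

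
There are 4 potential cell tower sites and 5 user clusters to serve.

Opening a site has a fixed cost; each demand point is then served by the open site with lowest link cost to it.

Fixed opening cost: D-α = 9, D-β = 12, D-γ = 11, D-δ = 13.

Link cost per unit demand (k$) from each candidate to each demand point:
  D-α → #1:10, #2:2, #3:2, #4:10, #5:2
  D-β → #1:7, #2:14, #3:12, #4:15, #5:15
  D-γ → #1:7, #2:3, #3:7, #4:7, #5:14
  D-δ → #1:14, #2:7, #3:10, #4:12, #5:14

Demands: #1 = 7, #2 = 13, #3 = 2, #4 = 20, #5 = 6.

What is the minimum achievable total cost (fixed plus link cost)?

Open {D-α, D-γ}: assign each demand point to its cheapest open site.
  #1→D-γ 7×7=49, #2→D-α 13×2=26, #3→D-α 2×2=4, #4→D-γ 20×7=140, #5→D-α 6×2=12
  link cost 231, fixed 20 → total 251.
Compare {D-α, D-β, D-γ}: link cost 231 + fixed 32 = 263.
Compare {D-α, D-γ, D-δ}: link cost 231 + fixed 33 = 264.
Compare {D-α, D-β, D-γ, D-δ}: link cost 231 + fixed 45 = 276.
All other subsets cost ≥ 263. Minimum total cost: 251.

251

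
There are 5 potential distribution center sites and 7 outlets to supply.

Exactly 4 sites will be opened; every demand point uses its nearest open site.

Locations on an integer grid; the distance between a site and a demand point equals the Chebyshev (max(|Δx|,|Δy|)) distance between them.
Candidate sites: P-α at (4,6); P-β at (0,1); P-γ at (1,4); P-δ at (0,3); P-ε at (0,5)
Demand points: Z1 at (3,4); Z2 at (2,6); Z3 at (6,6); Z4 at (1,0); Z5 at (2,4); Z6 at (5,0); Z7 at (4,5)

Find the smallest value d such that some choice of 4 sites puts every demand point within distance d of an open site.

4

Open {P-α, P-β, P-γ, P-δ}.
  Farthest demand point is Z6 at distance 4 (to P-γ); all others are ≤ 4.
With {P-α, P-β, P-γ, P-ε} the worst case is 4.
With {P-α, P-γ, P-δ, P-ε} the worst case is 4.
No size-4 selection achieves below 4.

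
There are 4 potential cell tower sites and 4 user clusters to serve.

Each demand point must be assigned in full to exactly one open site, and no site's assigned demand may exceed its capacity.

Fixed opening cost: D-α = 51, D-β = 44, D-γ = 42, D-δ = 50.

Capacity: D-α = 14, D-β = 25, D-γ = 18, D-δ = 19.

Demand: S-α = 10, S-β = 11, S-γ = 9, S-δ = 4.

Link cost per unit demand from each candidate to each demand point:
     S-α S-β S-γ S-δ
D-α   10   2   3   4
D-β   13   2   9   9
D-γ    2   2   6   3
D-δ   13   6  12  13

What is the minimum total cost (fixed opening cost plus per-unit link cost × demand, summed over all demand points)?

Open {D-α, D-β, D-γ}; cheapest assignment that respects the capacities:
  D-α (cap 14, load 9): S-γ — cost 9×3 = 27
  D-β (cap 25, load 11): S-β — cost 11×2 = 22
  D-γ (cap 18, load 14): S-α, S-δ — cost 10×2 + 4×3 = 32
  Shipping 81, fixed 137 → total 218.
  Any other capacity-feasible assignment to {D-α, D-β, D-γ} ships for at least 81.
Compare {D-β, D-γ}: its best feasible assignment gives total 221.
Compare {D-α, D-γ, D-δ}: its best feasible assignment gives total 268.
Every other set of open sites that can feasibly serve all demand totals ≥ 221 even under its best assignment. Minimum: 218.

218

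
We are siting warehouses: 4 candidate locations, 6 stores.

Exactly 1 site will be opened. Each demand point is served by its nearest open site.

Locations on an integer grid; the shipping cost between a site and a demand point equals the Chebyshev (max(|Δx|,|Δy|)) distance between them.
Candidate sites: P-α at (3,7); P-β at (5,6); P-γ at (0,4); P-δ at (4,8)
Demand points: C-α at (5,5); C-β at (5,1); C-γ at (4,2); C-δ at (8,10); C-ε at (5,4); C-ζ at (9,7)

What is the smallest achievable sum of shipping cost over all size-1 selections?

20

Open {P-β}.
  C-α→P-β 1, C-β→P-β 5, C-γ→P-β 4, C-δ→P-β 4, C-ε→P-β 2, C-ζ→P-β 4  ⇒ total 20.
Compare {P-α}: total 27.
Compare {P-δ}: total 29.
No size-1 selection does better; minimum is 20.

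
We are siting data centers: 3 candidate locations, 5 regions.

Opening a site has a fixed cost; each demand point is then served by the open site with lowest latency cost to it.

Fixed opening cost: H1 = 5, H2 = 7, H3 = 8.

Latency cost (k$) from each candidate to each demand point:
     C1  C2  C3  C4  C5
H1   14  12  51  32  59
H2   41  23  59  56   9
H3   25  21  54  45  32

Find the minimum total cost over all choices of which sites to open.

130

Open {H1, H2}: assign each demand point to its cheapest open site.
  C1→H1 14, C2→H1 12, C3→H1 51, C4→H1 32, C5→H2 9
  latency cost 118, fixed 12 → total 130.
Compare {H1, H2, H3}: latency cost 118 + fixed 20 = 138.
Compare {H1, H3}: latency cost 141 + fixed 13 = 154.
Compare {H2, H3}: latency cost 154 + fixed 15 = 169.
All other subsets cost ≥ 138. Minimum total cost: 130.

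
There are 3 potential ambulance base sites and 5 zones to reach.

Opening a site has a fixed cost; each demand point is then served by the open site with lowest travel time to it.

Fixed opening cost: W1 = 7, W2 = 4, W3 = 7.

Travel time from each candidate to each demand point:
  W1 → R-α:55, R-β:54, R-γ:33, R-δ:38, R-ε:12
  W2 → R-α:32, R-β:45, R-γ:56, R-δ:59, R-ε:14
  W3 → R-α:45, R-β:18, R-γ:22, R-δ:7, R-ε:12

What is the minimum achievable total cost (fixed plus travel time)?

Open {W2, W3}: assign each demand point to its cheapest open site.
  R-α→W2 32, R-β→W3 18, R-γ→W3 22, R-δ→W3 7, R-ε→W3 12
  travel time 91, fixed 11 → total 102.
Compare {W1, W2, W3}: travel time 91 + fixed 18 = 109.
Compare {W3}: travel time 104 + fixed 7 = 111.
Compare {W1, W3}: travel time 104 + fixed 14 = 118.
All other subsets cost ≥ 109. Minimum total cost: 102.

102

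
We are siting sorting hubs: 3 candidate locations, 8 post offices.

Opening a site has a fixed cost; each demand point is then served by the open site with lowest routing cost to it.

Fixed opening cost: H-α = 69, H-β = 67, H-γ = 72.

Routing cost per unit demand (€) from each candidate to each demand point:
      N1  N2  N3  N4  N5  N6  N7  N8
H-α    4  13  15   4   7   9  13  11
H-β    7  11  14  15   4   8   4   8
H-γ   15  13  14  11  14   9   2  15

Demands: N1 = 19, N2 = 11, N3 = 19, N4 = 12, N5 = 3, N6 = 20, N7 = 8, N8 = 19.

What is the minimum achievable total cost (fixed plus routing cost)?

1003

Open {H-α, H-β}: assign each demand point to its cheapest open site.
  N1→H-α 19×4=76, N2→H-β 11×11=121, N3→H-β 19×14=266, N4→H-α 12×4=48, N5→H-β 3×4=12, N6→H-β 20×8=160, N7→H-β 8×4=32, N8→H-β 19×8=152
  routing cost 867, fixed 136 → total 1003.
Compare {H-α, H-β, H-γ}: routing cost 851 + fixed 208 = 1059.
Compare {H-α, H-γ}: routing cost 959 + fixed 141 = 1100.
Compare {H-β}: routing cost 1056 + fixed 67 = 1123.
All other subsets cost ≥ 1059. Minimum total cost: 1003.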